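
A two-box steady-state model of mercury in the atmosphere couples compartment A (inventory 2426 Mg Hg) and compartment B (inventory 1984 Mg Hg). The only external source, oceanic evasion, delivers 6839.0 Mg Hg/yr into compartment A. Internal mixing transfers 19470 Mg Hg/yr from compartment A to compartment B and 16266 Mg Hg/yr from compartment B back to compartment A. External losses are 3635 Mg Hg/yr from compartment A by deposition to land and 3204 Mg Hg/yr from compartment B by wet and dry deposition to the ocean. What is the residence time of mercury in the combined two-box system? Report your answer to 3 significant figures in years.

0.645 yr

Treat the two boxes together as one reservoir: the mixing fluxes between them are internal recycling, so τ = ΣM / Σ(external losses).
M_total = 2426 + 1984 = 4410.0 Mg Hg.
ΣF_external_out = 3635 + 3204 = 6839.0 Mg Hg/yr.
τ = M_total / ΣF_ext = 4410.0 / 6839.0 = 0.6448 yr.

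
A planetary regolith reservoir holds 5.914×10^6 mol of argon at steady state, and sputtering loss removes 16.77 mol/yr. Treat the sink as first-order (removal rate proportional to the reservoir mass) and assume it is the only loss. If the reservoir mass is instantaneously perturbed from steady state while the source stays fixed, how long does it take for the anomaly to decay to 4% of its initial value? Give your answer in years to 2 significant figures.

1.1×10^6 yr

For a linear reservoir the anomaly decays as exp(−t/τ) with τ = M/F = 5.914×10^6/16.77 = 352700 yr.
exp(−t/τ) = 0.04 ⇒ t = −τ ln(0.04) = 352700 × 3.219 = 1.135×10^6 yr.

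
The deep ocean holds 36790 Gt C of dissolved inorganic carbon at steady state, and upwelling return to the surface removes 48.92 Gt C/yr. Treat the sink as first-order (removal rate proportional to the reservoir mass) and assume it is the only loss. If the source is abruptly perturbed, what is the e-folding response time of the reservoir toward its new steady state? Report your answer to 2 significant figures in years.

750 yr

For a linear reservoir the response time equals the residence time τ = M/F.
τ = 36790 / 48.92 = 752.0 yr.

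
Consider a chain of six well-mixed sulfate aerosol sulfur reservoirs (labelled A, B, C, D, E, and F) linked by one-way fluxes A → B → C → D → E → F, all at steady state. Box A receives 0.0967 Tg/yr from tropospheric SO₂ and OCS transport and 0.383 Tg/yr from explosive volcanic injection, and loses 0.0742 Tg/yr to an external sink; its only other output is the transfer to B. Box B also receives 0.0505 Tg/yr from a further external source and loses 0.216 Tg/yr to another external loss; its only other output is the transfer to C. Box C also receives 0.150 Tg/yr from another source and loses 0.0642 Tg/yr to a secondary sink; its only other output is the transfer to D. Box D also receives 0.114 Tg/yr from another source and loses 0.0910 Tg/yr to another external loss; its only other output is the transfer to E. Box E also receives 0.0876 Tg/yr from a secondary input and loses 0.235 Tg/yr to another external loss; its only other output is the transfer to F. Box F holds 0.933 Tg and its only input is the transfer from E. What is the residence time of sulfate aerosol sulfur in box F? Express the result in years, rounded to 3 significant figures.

4.63 yr

Box A: F(A→B) = (0.0967 + 0.383) − 0.0742 = 0.40550 Tg/yr.
Box B: F(B→C) = (0.40550 + 0.0505) − 0.216 = 0.24000 Tg/yr.
Box C: F(C→D) = (0.24000 + 0.150) − 0.0642 = 0.32580 Tg/yr.
Box D: F(D→E) = (0.32580 + 0.114) − 0.0910 = 0.34880 Tg/yr.
Box E: F(E→F) = (0.34880 + 0.0876) − 0.235 = 0.20140 Tg/yr.
Box F throughput = its input = 0.20140 Tg/yr; τ = 0.933 / 0.20140 = 4.633 yr.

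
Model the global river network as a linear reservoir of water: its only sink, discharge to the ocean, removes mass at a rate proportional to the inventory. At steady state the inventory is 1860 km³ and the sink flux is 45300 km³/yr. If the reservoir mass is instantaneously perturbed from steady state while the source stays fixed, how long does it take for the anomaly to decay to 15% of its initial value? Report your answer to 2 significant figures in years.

For a linear reservoir the anomaly decays as exp(−t/τ) with τ = M/F = 1860/45300 = 0.04106 yr.
exp(−t/τ) = 0.15 ⇒ t = −τ ln(0.15) = 0.04106 × 1.897 = 0.07789 yr.

0.078 yr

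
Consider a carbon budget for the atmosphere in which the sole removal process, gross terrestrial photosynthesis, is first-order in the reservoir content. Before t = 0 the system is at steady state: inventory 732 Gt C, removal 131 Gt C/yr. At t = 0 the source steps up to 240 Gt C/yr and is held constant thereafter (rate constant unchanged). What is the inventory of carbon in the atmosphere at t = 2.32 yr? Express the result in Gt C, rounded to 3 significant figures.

τ = M₀/F₀ = 732/131 = 5.588 yr; rate constant k = 1/τ.
New steady state M_∞ = F₁/k = F₁·τ = 240 × 5.588 = 1341.1 Gt C.
M(t) = M_∞ + (M₀ − M_∞)·e^(−t/τ); t/τ = 2.32/5.588 = 0.4152, so e^(−t/τ) = 0.6602.
M(t) = 1341.1 − 609.1 × 0.6602 = 938.95 Gt C.

939 Gt C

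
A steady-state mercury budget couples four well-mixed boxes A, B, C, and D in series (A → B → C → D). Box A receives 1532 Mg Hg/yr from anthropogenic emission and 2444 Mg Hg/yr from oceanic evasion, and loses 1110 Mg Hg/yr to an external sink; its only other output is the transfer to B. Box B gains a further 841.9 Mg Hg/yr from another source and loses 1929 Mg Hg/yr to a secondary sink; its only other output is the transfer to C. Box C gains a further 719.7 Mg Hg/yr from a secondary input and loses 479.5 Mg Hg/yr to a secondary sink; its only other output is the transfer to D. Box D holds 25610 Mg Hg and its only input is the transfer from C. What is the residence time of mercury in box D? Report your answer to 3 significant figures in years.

12.7 yr

Box A: F(A→B) = (1532 + 2444) − 1110 = 2866.0 Mg Hg/yr.
Box B: F(B→C) = (2866.0 + 841.9) − 1929 = 1778.9 Mg Hg/yr.
Box C: F(C→D) = (1778.9 + 719.7) − 479.5 = 2019.1 Mg Hg/yr.
Box D throughput = its input = 2019.1 Mg Hg/yr; τ = 25610 / 2019.1 = 12.68 yr.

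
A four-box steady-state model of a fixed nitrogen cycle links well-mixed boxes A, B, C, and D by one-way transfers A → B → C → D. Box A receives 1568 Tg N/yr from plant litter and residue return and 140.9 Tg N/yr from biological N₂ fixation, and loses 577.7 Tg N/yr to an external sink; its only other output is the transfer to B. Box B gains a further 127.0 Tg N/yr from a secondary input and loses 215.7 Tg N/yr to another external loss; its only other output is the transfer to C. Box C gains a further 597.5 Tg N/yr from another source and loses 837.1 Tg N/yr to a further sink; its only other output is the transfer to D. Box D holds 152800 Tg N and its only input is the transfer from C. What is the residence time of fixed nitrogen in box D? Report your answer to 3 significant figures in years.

Box A: F(A→B) = (1568 + 140.9) − 577.7 = 1131.2 Tg N/yr.
Box B: F(B→C) = (1131.2 + 127.0) − 215.7 = 1042.5 Tg N/yr.
Box C: F(C→D) = (1042.5 + 597.5) − 837.1 = 802.90 Tg N/yr.
Box D throughput = its input = 802.90 Tg N/yr; τ = 152800 / 802.90 = 190.3 yr.

190 yr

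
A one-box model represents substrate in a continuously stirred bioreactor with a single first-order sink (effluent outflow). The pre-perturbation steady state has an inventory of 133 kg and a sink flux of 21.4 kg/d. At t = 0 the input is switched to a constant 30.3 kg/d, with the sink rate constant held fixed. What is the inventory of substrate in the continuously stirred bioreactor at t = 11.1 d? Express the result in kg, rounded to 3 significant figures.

The sink rate constant is k = F₀/M₀ = 21.4/133 = 0.1609 d⁻¹.
Solving dM/dt = F₁ − kM with M(0) = M₀ gives M(t) = F₁/k + (M₀ − F₁/k)·e^(−kt).
F₁/k = 30.3/0.1609 = 188.31 kg; kt = 0.1609 × 11.1 = 1.786, e^(−kt) = 0.1676.
M(11.1) = 188.31 + (133 − 188.31) × 0.1676 = 188.31 − 9.272 = 179.04 kg.

179 kg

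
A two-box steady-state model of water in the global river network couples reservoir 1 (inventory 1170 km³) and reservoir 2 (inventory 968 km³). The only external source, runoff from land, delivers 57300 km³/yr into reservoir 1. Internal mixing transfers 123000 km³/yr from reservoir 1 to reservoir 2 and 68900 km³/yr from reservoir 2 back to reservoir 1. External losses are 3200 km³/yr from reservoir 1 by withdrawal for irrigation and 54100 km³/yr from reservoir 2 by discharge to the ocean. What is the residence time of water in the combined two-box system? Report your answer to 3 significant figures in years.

Residence time in the combined system uses the total inventory and the total *external* removal — internal exchanges between the two boxes cancel.
M_total = 1170 + 968 = 2138.0 km³.
ΣF_external_out = 3200 + 54100 = 57300 km³/yr.
τ = M_total / ΣF_ext = 2138.0 / 57300 = 0.03731 yr.

0.0373 yr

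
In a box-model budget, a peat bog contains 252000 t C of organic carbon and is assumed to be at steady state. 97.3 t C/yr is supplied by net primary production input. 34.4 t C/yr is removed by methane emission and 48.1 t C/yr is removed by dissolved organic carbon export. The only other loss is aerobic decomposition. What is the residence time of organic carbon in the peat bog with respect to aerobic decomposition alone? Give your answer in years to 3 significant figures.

17000 yr

At steady state ΣF_in = ΣF_out.
ΣF_in = 97.300 t C/yr.
Aerobic decomposition flux = ΣF_in − (34.4 + 48.1) = 97.300 − 82.50 = 14.80 t C/yr.
τ = M / F = 252000 / 14.80 = 17030 yr.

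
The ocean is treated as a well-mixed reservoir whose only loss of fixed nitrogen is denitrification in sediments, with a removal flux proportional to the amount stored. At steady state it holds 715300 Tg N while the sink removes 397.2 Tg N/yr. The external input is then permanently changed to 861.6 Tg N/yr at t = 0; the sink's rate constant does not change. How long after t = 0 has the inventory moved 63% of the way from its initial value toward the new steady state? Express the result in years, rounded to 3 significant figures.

τ = M₀/F₀ = 715300/397.2 = 1801 yr.
The remaining gap fraction is e^(−t/τ); 63% covered ⇒ e^(−t/τ) = 0.370.
t = −τ ln(0.370) = 1801 × 0.9943 = 1791 yr.

1790 yr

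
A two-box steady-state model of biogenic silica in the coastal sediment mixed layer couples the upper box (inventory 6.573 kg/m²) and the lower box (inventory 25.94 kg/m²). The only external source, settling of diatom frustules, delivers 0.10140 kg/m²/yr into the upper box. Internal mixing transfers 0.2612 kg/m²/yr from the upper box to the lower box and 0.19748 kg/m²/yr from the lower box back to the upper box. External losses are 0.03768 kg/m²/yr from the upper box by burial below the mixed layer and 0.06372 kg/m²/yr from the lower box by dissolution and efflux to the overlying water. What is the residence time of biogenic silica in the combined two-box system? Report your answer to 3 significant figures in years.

For the system as a whole, the A↔B exchange is internal and contributes nothing to the throughput; only the external sinks remove mass.
M_total = 6.573 + 25.94 = 32.513 kg/m².
ΣF_external_out = 0.03768 + 0.06372 = 0.10140 kg/m²/yr.
τ = M_total / ΣF_ext = 32.513 / 0.10140 = 320.6 yr.

321 yr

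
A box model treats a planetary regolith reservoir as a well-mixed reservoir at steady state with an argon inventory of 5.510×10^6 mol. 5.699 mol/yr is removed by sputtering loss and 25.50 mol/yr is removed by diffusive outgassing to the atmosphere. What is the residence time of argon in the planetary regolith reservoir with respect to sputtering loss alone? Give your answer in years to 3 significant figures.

967000 yr

Residence time with respect to a single sink: τ = M / F_sink.
τ = 5.510×10^6 / 5.699 = 966800 yr.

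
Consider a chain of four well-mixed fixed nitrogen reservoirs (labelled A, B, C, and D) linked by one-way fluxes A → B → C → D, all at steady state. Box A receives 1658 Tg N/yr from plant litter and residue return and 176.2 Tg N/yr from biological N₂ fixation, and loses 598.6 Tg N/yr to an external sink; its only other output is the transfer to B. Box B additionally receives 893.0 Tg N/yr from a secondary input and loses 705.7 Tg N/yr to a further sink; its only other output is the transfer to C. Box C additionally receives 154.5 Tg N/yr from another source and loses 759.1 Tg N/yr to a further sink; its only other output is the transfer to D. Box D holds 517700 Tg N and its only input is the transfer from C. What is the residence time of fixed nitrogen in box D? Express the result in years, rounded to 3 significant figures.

Box A: F(A→B) = (1658 + 176.2) − 598.6 = 1235.6 Tg N/yr.
Box B: F(B→C) = (1235.6 + 893.0) − 705.7 = 1422.9 Tg N/yr.
Box C: F(C→D) = (1422.9 + 154.5) − 759.1 = 818.30 Tg N/yr.
Box D throughput = its input = 818.30 Tg N/yr; τ = 517700 / 818.30 = 632.7 yr.

633 yr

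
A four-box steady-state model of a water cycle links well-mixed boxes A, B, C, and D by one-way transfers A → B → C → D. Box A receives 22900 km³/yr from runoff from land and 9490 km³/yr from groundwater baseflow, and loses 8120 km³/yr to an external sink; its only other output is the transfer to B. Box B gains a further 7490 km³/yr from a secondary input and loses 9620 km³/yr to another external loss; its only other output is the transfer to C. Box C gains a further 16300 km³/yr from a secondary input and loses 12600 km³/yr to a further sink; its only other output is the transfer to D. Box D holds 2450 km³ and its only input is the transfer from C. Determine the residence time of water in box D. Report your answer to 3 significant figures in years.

Box A: F(A→B) = (22900 + 9490) − 8120 = 24270 km³/yr.
Box B: F(B→C) = (24270 + 7490) − 9620 = 22140 km³/yr.
Box C: F(C→D) = (22140 + 16300) − 12600 = 25840 km³/yr.
Box D throughput = its input = 25840 km³/yr; τ = 2450 / 25840 = 0.09481 yr.

0.0948 yr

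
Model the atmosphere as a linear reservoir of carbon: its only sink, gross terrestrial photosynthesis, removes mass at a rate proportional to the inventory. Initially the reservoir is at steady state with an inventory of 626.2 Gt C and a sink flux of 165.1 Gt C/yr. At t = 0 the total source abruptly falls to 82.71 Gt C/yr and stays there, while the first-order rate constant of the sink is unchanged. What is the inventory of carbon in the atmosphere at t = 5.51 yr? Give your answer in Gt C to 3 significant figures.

387 Gt C

The sink rate constant is k = F₀/M₀ = 165.1/626.2 = 0.2637 yr⁻¹.
Solving dM/dt = F₁ − kM with M(0) = M₀ gives M(t) = F₁/k + (M₀ − F₁/k)·e^(−kt).
F₁/k = 82.71/0.2637 = 313.71 Gt C; kt = 0.2637 × 5.51 = 1.453, e^(−kt) = 0.2339.
M(5.51) = 313.71 + (626.2 − 313.71) × 0.2339 = 313.71 + 73.10 = 386.81 Gt C.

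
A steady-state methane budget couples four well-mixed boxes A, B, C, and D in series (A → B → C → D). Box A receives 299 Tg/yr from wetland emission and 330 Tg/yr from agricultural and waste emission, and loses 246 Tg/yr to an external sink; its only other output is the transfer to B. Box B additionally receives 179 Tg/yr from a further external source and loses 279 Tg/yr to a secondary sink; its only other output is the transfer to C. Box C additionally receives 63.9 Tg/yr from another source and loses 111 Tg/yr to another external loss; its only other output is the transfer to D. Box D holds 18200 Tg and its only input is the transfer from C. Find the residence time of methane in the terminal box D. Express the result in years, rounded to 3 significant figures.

77.2 yr

Box A: F(A→B) = (299 + 330) − 246 = 383.00 Tg/yr.
Box B: F(B→C) = (383.00 + 179) − 279 = 283.00 Tg/yr.
Box C: F(C→D) = (283.00 + 63.9) − 111 = 235.90 Tg/yr.
Box D throughput = its input = 235.90 Tg/yr; τ = 18200 / 235.90 = 77.15 yr.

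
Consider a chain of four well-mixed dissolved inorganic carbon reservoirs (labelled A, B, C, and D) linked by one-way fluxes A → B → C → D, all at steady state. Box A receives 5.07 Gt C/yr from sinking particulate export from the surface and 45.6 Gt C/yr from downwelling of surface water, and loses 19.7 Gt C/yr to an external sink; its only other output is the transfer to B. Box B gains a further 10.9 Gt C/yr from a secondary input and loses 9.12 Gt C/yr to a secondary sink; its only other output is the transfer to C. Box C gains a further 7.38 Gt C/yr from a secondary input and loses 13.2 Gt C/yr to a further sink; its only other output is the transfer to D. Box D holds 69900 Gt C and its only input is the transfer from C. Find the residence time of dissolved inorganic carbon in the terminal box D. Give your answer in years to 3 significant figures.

2600 yr

Box A: F(A→B) = (5.07 + 45.6) − 19.7 = 30.970 Gt C/yr.
Box B: F(B→C) = (30.970 + 10.9) − 9.12 = 32.750 Gt C/yr.
Box C: F(C→D) = (32.750 + 7.38) − 13.2 = 26.930 Gt C/yr.
Box D throughput = its input = 26.930 Gt C/yr; τ = 69900 / 26.930 = 2596 yr.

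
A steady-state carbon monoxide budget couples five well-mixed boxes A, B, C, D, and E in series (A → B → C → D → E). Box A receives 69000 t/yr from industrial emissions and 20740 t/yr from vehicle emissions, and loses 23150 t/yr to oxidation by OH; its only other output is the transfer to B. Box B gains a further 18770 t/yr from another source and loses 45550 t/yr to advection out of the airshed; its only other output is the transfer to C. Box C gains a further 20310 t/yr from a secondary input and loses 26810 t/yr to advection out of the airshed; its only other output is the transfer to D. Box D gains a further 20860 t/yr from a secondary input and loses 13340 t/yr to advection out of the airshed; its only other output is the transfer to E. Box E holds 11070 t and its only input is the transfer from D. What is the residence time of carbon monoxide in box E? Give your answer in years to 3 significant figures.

0.271 yr

Box A: F(A→B) = (69000 + 20740) − 23150 = 66590 t/yr.
Box B: F(B→C) = (66590 + 18770) − 45550 = 39810 t/yr.
Box C: F(C→D) = (39810 + 20310) − 26810 = 33310 t/yr.
Box D: F(D→E) = (33310 + 20860) − 13340 = 40830 t/yr.
Box E throughput = its input = 40830 t/yr; τ = 11070 / 40830 = 0.2711 yr.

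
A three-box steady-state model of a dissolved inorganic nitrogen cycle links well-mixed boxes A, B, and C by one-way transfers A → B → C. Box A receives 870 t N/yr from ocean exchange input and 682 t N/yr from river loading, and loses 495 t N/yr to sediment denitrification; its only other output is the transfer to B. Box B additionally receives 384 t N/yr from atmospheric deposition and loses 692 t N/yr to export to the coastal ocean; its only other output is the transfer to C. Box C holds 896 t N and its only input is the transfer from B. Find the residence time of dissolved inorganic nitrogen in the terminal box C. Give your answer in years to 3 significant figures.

Box A: F(A→B) = (870 + 682) − 495 = 1057.0 t N/yr.
Box B: F(B→C) = (1057.0 + 384) − 692 = 749.00 t N/yr.
Box C throughput = its input = 749.00 t N/yr; τ = 896 / 749.00 = 1.196 yr.

1.20 yr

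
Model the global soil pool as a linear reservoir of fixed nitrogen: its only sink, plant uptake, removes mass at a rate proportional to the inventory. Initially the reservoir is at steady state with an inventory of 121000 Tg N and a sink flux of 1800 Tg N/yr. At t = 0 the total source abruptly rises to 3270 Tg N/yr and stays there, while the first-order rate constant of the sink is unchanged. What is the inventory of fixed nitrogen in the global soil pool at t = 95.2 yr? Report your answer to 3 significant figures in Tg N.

τ = M₀/F₀ = 121000/1800 = 67.22 yr; rate constant k = 1/τ.
New steady state M_∞ = F₁/k = F₁·τ = 3270 × 67.22 = 219820 Tg N.
M(t) = M_∞ + (M₀ − M_∞)·e^(−t/τ); t/τ = 95.2/67.22 = 1.416, so e^(−t/τ) = 0.2426.
M(t) = 219820 − 98820 × 0.2426 = 195840 Tg N.

196000 Tg N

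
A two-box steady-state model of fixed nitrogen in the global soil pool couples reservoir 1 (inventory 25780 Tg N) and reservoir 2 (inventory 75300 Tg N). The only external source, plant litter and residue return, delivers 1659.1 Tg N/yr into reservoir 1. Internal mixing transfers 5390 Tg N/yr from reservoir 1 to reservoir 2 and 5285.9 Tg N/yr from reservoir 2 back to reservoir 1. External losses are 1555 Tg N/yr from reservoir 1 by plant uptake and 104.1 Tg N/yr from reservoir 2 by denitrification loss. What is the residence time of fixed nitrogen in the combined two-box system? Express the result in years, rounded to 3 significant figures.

Residence time in the combined system uses the total inventory and the total *external* removal — internal exchanges between the two boxes cancel.
M_total = 25780 + 75300 = 101080 Tg N.
ΣF_external_out = 1555 + 104.1 = 1659.1 Tg N/yr.
τ = M_total / ΣF_ext = 101080 / 1659.1 = 60.92 yr.

60.9 yr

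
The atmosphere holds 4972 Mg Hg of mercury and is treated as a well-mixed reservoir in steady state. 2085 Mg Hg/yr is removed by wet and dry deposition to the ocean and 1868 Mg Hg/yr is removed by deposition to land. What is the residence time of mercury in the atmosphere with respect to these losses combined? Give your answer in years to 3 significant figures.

1.26 yr

Total removal = 2085 + 1868 = 3953.0 Mg Hg/yr.
τ = M / ΣF_out = 4972 / 3953.0 = 1.258 yr.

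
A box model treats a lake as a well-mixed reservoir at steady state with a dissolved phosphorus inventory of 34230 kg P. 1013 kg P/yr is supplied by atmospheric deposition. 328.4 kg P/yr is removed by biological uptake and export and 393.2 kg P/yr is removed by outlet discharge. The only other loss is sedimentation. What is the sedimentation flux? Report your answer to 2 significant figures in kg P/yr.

290 kg P/yr

At steady state ΣF_in = ΣF_out.
ΣF_in = 1013.0 kg P/yr.
Sedimentation flux = ΣF_in − (328.4 + 393.2) = 1013.0 − 721.6 = 291.4 kg P/yr.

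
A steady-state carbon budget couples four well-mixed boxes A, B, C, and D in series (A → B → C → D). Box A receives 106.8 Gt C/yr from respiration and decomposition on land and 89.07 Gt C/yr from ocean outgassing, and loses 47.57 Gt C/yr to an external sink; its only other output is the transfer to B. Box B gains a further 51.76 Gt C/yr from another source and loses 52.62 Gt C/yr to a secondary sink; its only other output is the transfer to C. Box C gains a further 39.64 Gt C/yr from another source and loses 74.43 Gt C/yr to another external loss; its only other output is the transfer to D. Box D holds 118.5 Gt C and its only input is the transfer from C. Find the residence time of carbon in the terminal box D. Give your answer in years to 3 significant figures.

1.05 yr

Box A: F(A→B) = (106.8 + 89.07) − 47.57 = 148.30 Gt C/yr.
Box B: F(B→C) = (148.30 + 51.76) − 52.62 = 147.44 Gt C/yr.
Box C: F(C→D) = (147.44 + 39.64) − 74.43 = 112.65 Gt C/yr.
Box D throughput = its input = 112.65 Gt C/yr; τ = 118.5 / 112.65 = 1.052 yr.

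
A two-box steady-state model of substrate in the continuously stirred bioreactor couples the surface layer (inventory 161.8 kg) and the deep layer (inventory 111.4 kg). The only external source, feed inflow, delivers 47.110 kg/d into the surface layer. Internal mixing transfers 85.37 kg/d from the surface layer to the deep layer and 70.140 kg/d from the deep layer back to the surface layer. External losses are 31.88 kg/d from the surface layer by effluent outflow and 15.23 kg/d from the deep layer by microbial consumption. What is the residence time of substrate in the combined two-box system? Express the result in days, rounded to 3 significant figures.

5.80 d

Treat the two boxes together as one reservoir: the mixing fluxes between them are internal recycling, so τ = ΣM / Σ(external losses).
M_total = 161.8 + 111.4 = 273.20 kg.
ΣF_external_out = 31.88 + 15.23 = 47.110 kg/d.
τ = M_total / ΣF_ext = 273.20 / 47.110 = 5.799 d.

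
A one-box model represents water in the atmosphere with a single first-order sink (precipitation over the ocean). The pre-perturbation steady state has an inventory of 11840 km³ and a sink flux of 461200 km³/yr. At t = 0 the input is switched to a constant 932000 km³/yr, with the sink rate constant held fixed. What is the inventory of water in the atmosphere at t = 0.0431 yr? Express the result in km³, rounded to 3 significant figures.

The sink rate constant is k = F₀/M₀ = 461200/11840 = 38.95 yr⁻¹.
Solving dM/dt = F₁ − kM with M(0) = M₀ gives M(t) = F₁/k + (M₀ − F₁/k)·e^(−kt).
F₁/k = 932000/38.95 = 23926 km³; kt = 38.95 × 0.0431 = 1.679, e^(−kt) = 0.1866.
M(0.0431) = 23926 + (11840 − 23926) × 0.1866 = 23926 − 2255 = 21671 km³.

21700 km³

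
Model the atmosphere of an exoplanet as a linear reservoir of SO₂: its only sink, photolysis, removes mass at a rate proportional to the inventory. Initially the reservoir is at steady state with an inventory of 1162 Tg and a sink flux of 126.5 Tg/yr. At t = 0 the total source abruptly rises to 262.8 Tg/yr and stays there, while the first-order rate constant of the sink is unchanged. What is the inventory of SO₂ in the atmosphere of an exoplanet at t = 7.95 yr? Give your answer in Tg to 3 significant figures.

Residence time τ = M₀/F₀ = 9.186 yr. The eventual steady state is M_∞ = M₀·(F₁/F₀) = 1162 × 262.8/126.5 = 2414.0 Tg.
The anomaly ΔM(t) = M(t) − M_∞ decays as ΔM₀·e^(−t/τ) with ΔM₀ = 1162 − 2414.0 = −1252 Tg.
At t = 7.95 yr, e^(−t/τ) = e^(−0.8655) = 0.4209, so ΔM = −526.9 Tg and M = 2414.0 − 526.9 = 1887.1 Tg.

1890 Tg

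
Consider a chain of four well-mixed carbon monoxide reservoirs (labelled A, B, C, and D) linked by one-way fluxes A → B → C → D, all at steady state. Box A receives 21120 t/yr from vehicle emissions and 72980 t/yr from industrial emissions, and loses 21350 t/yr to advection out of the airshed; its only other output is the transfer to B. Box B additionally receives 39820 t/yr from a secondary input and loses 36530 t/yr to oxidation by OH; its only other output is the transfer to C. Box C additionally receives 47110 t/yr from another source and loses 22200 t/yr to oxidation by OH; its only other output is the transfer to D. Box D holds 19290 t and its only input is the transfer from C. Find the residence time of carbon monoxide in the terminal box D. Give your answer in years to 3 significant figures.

0.191 yr

Box A: F(A→B) = (21120 + 72980) − 21350 = 72750 t/yr.
Box B: F(B→C) = (72750 + 39820) − 36530 = 76040 t/yr.
Box C: F(C→D) = (76040 + 47110) − 22200 = 100950 t/yr.
Box D throughput = its input = 100950 t/yr; τ = 19290 / 100950 = 0.1911 yr.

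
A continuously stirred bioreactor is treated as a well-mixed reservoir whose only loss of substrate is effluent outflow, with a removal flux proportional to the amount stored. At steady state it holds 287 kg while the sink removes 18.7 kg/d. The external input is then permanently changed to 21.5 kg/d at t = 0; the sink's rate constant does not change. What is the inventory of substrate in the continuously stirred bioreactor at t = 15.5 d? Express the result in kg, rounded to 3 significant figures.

τ = M₀/F₀ = 287/18.7 = 15.35 d; rate constant k = 1/τ.
New steady state M_∞ = F₁/k = F₁·τ = 21.5 × 15.35 = 329.97 kg.
M(t) = M_∞ + (M₀ − M_∞)·e^(−t/τ); t/τ = 15.5/15.35 = 1.010, so e^(−t/τ) = 0.3642.
M(t) = 329.97 − 42.97 × 0.3642 = 314.32 kg.

314 kg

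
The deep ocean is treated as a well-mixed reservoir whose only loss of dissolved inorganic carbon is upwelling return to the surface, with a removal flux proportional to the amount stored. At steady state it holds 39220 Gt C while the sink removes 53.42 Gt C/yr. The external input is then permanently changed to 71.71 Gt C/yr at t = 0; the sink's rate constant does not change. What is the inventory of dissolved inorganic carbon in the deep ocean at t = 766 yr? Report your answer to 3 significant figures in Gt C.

τ = M₀/F₀ = 39220/53.42 = 734.2 yr; rate constant k = 1/τ.
New steady state M_∞ = F₁/k = F₁·τ = 71.71 × 734.2 = 52648 Gt C.
M(t) = M_∞ + (M₀ − M_∞)·e^(−t/τ); t/τ = 766/734.2 = 1.043, so e^(−t/τ) = 0.3523.
M(t) = 52648 − 13430 × 0.3523 = 47918 Gt C.

47900 Gt C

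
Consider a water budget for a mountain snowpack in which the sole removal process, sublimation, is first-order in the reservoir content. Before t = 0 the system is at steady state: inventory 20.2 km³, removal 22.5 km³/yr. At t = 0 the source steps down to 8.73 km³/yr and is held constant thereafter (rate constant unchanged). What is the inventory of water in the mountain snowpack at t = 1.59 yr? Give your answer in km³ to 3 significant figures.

9.94 km³

The sink rate constant is k = F₀/M₀ = 22.5/20.2 = 1.114 yr⁻¹.
Solving dM/dt = F₁ − kM with M(0) = M₀ gives M(t) = F₁/k + (M₀ − F₁/k)·e^(−kt).
F₁/k = 8.73/1.114 = 7.8376 km³; kt = 1.114 × 1.59 = 1.771, e^(−kt) = 0.1702.
M(1.59) = 7.8376 + (20.2 − 7.8376) × 0.1702 = 7.8376 + 2.104 = 9.9411 km³.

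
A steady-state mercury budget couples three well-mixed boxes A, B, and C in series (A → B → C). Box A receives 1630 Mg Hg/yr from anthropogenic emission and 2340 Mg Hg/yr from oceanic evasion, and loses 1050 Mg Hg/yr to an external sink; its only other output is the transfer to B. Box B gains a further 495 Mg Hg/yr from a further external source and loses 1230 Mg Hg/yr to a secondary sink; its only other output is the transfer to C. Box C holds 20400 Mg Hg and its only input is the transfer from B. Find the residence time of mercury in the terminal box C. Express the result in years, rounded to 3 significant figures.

9.34 yr

Box A: F(A→B) = (1630 + 2340) − 1050 = 2920.0 Mg Hg/yr.
Box B: F(B→C) = (2920.0 + 495) − 1230 = 2185.0 Mg Hg/yr.
Box C throughput = its input = 2185.0 Mg Hg/yr; τ = 20400 / 2185.0 = 9.336 yr.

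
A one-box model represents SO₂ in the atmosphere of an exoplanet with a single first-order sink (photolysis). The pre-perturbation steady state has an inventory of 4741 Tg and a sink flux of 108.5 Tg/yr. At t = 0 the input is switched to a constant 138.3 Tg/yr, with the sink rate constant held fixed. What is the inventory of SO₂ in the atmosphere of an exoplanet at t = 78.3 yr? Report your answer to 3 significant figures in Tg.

Residence time τ = M₀/F₀ = 43.70 yr. The eventual steady state is M_∞ = M₀·(F₁/F₀) = 4741 × 138.3/108.5 = 6043.1 Tg.
The anomaly ΔM(t) = M(t) − M_∞ decays as ΔM₀·e^(−t/τ) with ΔM₀ = 4741 − 6043.1 = −1302 Tg.
At t = 78.3 yr, e^(−t/τ) = e^(−1.792) = 0.1666, so ΔM = −217.0 Tg and M = 6043.1 − 217.0 = 5826.2 Tg.

5830 Tg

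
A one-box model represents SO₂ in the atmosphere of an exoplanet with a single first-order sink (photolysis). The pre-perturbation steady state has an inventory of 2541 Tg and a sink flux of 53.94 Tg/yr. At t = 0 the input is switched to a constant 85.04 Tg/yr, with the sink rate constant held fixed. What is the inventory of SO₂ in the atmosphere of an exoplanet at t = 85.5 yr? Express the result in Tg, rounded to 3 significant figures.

Residence time τ = M₀/F₀ = 47.11 yr. The eventual steady state is M_∞ = M₀·(F₁/F₀) = 2541 × 85.04/53.94 = 4006.1 Tg.
The anomaly ΔM(t) = M(t) − M_∞ decays as ΔM₀·e^(−t/τ) with ΔM₀ = 2541 − 4006.1 = −1465 Tg.
At t = 85.5 yr, e^(−t/τ) = e^(−1.815) = 0.1628, so ΔM = −238.6 Tg and M = 4006.1 − 238.6 = 3767.5 Tg.

3770 Tg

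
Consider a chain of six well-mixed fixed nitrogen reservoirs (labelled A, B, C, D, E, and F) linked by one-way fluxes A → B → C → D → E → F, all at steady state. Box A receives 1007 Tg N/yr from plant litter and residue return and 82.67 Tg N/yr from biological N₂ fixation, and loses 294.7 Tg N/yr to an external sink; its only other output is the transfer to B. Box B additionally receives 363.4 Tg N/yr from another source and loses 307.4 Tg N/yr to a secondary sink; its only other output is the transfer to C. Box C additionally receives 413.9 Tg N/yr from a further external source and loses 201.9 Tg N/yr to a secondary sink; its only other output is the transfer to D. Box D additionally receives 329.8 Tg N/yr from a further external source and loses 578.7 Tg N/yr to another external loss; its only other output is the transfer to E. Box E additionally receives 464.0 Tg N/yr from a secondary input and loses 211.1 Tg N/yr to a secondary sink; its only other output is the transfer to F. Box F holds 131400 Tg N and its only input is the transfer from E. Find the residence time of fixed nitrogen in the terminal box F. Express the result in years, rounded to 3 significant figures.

Box A: F(A→B) = (1007 + 82.67) − 294.7 = 794.97 Tg N/yr.
Box B: F(B→C) = (794.97 + 363.4) − 307.4 = 850.97 Tg N/yr.
Box C: F(C→D) = (850.97 + 413.9) − 201.9 = 1063.0 Tg N/yr.
Box D: F(D→E) = (1063.0 + 329.8) − 578.7 = 814.07 Tg N/yr.
Box E: F(E→F) = (814.07 + 464.0) − 211.1 = 1067.0 Tg N/yr.
Box F throughput = its input = 1067.0 Tg N/yr; τ = 131400 / 1067.0 = 123.2 yr.

123 yr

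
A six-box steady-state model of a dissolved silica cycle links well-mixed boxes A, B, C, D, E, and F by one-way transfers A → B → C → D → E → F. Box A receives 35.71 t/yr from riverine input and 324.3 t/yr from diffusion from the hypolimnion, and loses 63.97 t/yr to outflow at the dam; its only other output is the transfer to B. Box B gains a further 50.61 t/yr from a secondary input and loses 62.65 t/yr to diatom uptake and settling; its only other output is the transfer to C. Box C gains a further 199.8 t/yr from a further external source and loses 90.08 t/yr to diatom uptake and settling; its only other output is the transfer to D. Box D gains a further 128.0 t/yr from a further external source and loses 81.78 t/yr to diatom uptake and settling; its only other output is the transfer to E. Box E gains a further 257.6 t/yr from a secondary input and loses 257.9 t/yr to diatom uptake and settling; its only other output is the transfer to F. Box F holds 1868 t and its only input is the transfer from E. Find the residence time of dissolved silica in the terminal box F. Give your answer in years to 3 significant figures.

Box A: F(A→B) = (35.71 + 324.3) − 63.97 = 296.04 t/yr.
Box B: F(B→C) = (296.04 + 50.61) − 62.65 = 284.00 t/yr.
Box C: F(C→D) = (284.00 + 199.8) − 90.08 = 393.72 t/yr.
Box D: F(D→E) = (393.72 + 128.0) − 81.78 = 439.94 t/yr.
Box E: F(E→F) = (439.94 + 257.6) − 257.9 = 439.64 t/yr.
Box F throughput = its input = 439.64 t/yr; τ = 1868 / 439.64 = 4.249 yr.

4.25 yr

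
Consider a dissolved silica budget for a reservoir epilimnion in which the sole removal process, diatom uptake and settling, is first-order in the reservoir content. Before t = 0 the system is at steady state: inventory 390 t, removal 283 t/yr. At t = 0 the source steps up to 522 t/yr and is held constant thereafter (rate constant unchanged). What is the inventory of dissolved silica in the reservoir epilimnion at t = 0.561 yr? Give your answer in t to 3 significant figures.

500 t

Residence time τ = M₀/F₀ = 1.378 yr. The eventual steady state is M_∞ = M₀·(F₁/F₀) = 390 × 522/283 = 719.36 t.
The anomaly ΔM(t) = M(t) − M_∞ decays as ΔM₀·e^(−t/τ) with ΔM₀ = 390 − 719.36 = −329.4 t.
At t = 0.561 yr, e^(−t/τ) = e^(−0.4071) = 0.6656, so ΔM = −219.2 t and M = 719.36 − 219.2 = 500.14 t.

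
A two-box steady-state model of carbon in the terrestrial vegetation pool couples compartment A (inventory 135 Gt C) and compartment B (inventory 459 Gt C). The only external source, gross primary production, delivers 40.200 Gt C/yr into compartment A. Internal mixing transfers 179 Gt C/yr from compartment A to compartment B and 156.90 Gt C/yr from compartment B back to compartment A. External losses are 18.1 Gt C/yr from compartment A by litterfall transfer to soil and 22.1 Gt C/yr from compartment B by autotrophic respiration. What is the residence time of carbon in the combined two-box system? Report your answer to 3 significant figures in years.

14.8 yr

Residence time in the combined system uses the total inventory and the total *external* removal — internal exchanges between the two boxes cancel.
M_total = 135 + 459 = 594.00 Gt C.
ΣF_external_out = 18.1 + 22.1 = 40.200 Gt C/yr.
τ = M_total / ΣF_ext = 594.00 / 40.200 = 14.78 yr.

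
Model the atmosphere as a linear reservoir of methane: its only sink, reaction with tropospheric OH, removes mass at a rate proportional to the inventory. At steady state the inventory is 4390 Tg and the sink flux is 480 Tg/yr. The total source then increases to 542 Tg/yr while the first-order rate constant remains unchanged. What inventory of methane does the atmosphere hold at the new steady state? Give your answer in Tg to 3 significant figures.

4960 Tg

Rate constant k = F/M = 480 / 4390 = 0.1093 yr⁻¹.
At the new steady state, source = k·M_new ⇒ M_new = 542 / 0.1093 = 4957 Tg.
(Equivalently M_new = M × F_new/F_old = 4390 × 542/480.)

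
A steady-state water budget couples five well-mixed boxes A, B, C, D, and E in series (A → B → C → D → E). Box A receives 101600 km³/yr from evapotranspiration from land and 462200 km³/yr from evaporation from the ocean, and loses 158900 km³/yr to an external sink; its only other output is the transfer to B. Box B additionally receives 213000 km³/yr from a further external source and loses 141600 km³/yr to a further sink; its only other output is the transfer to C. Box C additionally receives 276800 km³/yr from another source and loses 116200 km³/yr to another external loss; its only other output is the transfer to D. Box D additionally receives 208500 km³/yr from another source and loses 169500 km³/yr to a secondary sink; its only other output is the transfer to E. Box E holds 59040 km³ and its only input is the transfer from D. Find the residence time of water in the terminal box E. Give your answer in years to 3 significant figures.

Box A: F(A→B) = (101600 + 462200) − 158900 = 404900 km³/yr.
Box B: F(B→C) = (404900 + 213000) − 141600 = 476300 km³/yr.
Box C: F(C→D) = (476300 + 276800) − 116200 = 636900 km³/yr.
Box D: F(D→E) = (636900 + 208500) − 169500 = 675900 km³/yr.
Box E throughput = its input = 675900 km³/yr; τ = 59040 / 675900 = 0.08735 yr.

0.0874 yr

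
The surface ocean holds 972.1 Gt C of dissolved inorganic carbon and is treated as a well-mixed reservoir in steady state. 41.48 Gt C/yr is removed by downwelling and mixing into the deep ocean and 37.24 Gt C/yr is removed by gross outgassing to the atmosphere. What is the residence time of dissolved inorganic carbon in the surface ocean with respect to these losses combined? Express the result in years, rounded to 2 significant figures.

Total removal = 41.48 + 37.24 = 78.720 Gt C/yr.
τ = M / ΣF_out = 972.1 / 78.720 = 12.35 yr.

12 yr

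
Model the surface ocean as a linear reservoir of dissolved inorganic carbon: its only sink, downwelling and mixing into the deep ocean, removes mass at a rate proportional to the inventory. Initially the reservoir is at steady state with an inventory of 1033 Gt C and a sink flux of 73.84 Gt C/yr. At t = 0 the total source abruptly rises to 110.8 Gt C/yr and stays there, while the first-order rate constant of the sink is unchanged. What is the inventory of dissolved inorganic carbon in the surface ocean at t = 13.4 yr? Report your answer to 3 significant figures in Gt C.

1350 Gt C

Residence time τ = M₀/F₀ = 13.99 yr. The eventual steady state is M_∞ = M₀·(F₁/F₀) = 1033 × 110.8/73.84 = 1550.1 Gt C.
The anomaly ΔM(t) = M(t) − M_∞ decays as ΔM₀·e^(−t/τ) with ΔM₀ = 1033 − 1550.1 = −517.1 Gt C.
At t = 13.4 yr, e^(−t/τ) = e^(−0.9578) = 0.3837, so ΔM = −198.4 Gt C and M = 1550.1 − 198.4 = 1351.7 Gt C.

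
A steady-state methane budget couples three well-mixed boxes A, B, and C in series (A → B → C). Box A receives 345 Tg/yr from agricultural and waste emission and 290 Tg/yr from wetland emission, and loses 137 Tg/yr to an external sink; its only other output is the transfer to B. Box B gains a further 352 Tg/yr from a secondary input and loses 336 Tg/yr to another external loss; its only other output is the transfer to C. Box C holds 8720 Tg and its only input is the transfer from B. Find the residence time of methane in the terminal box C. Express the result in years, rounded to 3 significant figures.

Box A: F(A→B) = (345 + 290) − 137 = 498.00 Tg/yr.
Box B: F(B→C) = (498.00 + 352) − 336 = 514.00 Tg/yr.
Box C throughput = its input = 514.00 Tg/yr; τ = 8720 / 514.00 = 16.96 yr.

17.0 yr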